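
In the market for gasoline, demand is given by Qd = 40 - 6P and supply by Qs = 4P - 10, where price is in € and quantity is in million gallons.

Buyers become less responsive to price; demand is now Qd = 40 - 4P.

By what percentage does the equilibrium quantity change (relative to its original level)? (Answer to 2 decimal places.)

Before the shock: 40 - 6P = 4P - 10 ⇒ 50 = 10P ⇒ P = 5, Q = 10.
After the shift, demand is Qd = 40 - 4P and supply is Qs = 4P - 10.
Clearing the new market: 40 - 4P = 4P - 10, so P = 6.25 and Q = 15.
%ΔQ = (15 − 10) / 10 × 100 = +50.00%.

+50.00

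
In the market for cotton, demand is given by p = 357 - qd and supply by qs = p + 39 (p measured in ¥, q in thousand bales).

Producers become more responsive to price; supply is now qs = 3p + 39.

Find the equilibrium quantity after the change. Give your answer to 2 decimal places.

277.50

Initially, 357 - p = p + 39, so 318 = 2p and p = 159, q = 198.
The new curves are qd = 357 - p (demand) and qs = 3p + 39 (supply).
New equilibrium: 357 - p = 3p + 39 ⇒ 318 = 4p ⇒ p = 79.5, q = 277.5.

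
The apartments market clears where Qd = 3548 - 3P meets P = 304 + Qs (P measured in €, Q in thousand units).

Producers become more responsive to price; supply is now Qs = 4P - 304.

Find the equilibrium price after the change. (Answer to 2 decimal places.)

Initially, 3548 - 3P = P - 304, so 3852 = 4P and P = 963, Q = 659.
The new curves are Qd = 3548 - 3P (demand) and Qs = 4P - 304 (supply).
New equilibrium: 3548 - 3P = 4P - 304 ⇒ 3852 = 7P ⇒ P = 3852/7 ≈ 550.2857, Q = 13280/7 ≈ 1897.1429.

550.29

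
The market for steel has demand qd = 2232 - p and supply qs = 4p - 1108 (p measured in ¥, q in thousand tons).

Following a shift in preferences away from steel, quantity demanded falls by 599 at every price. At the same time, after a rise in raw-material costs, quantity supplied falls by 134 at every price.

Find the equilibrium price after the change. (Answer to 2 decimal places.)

Solve the original market: 2232 - p = 4p - 1108, hence p = 668 and q = 1564.
The new curves are qd = 1633 - p (demand) and qs = 4p - 1242 (supply).
Equate the new curves: 1633 - p = 4p - 1242, giving 2875 = 5p, p = 575, q = 1058.

575.00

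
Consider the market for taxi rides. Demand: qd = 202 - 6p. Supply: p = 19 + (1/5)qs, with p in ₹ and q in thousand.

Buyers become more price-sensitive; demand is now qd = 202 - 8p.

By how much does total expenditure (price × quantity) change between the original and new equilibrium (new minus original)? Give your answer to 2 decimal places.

-640.65

Before the shock: 202 - 6p = 5p - 95 ⇒ 297 = 11p ⇒ p = 27, q = 40.
The shock moves the curves to qd = 202 - 8p and qs = 5p - 95.
Equate the new curves: 202 - 8p = 5p - 95, giving 297 = 13p, p = 297/13 ≈ 22.8462, q = 250/13 ≈ 19.2308.
Expenditure moves from 27×40 = 1080 to 22.8462×19.2308 = 439.3491; change = -640.65.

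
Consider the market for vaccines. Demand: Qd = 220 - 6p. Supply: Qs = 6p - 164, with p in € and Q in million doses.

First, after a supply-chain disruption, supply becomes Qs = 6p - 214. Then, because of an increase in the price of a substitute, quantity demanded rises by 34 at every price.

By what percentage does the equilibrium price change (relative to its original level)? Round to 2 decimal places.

Solve the original market: 220 - 6p = 6p - 164, hence p = 32 and Q = 28.
The shock moves the curves to Qd = 254 - 6p and Qs = 6p - 214.
Setting them equal: 254 - 6p = 6p - 214 → 468 = 12p, so p = 39 and Q = 20.
%Δp = (39 − 32) / 32 × 100 = +21.88%.

+21.88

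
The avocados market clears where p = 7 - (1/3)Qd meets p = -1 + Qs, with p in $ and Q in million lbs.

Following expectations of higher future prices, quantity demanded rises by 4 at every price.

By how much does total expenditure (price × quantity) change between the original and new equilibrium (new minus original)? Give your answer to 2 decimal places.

Before the shock: 21 - 3p = p + 1 ⇒ 20 = 4p ⇒ p = 5, Q = 6.
After the shift, demand is Qd = 25 - 3p and supply is Qs = p + 1.
Setting them equal: 25 - 3p = p + 1 → 24 = 4p, so p = 6 and Q = 7.
Expenditure moves from 5×6 = 30 to 6×7 = 42; change = +12.00.

+12.00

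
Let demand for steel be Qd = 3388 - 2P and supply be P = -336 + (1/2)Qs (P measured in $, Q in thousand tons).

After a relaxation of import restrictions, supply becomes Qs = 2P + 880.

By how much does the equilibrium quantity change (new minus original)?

Solve the original market: 3388 - 2P = 2P + 672, hence P = 679 and Q = 2030.
After the shift, demand is Qd = 3388 - 2P and supply is Qs = 2P + 880.
Equate the new curves: 3388 - 2P = 2P + 880, giving 2508 = 4P, P = 627, Q = 2134.
ΔQ = 2134 − 2030 = +104.

+104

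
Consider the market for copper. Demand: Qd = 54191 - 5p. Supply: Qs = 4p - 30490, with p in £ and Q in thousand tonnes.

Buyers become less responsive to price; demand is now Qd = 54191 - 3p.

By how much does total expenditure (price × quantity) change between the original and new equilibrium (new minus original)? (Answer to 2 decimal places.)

Original equilibrium: 54191 - 5p = 4p - 30490 gives 84681 = 9p, so p = 9409 and Q = 7146.
The shock moves the curves to Qd = 54191 - 3p and Qs = 4p - 30490.
New equilibrium: 54191 - 3p = 4p - 30490 ⇒ 84681 = 7p ⇒ p = 84681/7 ≈ 12097.2857, Q = 125294/7 ≈ 17899.1429.
Expenditure moves from 9409×7146 = 67236714 to 12097.2857×17899.1429 = 216531045.1837; change = +149294331.18.

+149294331.18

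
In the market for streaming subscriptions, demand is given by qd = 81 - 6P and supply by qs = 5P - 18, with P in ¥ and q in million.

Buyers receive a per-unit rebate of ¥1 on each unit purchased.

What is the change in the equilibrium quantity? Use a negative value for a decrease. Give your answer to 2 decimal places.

+2.73

Before the shock: 81 - 6P = 5P - 18 ⇒ 99 = 11P ⇒ P = 9, q = 27.
Since buyers' out-of-pocket price is the market price minus the rebate, the effective demand curve becomes qd = 87 - 6P.
Equate the new curves: 87 - 6P = 5P - 18, giving 105 = 11P, P = 105/11 ≈ 9.5455, q = 327/11 ≈ 29.7273.
Δq = 29.7273 − 27 = +2.73.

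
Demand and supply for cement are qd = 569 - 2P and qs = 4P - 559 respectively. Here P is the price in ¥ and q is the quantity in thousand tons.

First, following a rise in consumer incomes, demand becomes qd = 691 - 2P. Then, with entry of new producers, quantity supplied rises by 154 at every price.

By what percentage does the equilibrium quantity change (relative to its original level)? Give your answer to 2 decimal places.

Before the shock: 569 - 2P = 4P - 559 ⇒ 1128 = 6P ⇒ P = 188, q = 193.
With the change applied: demand qd = 691 - 2P, supply qs = 4P - 405.
Clearing the new market: 691 - 2P = 4P - 405, so P = 548/3 ≈ 182.6667 and q = 977/3 ≈ 325.6667.
%Δq = (325.6667 − 193) / 193 × 100 = +68.74%.

+68.74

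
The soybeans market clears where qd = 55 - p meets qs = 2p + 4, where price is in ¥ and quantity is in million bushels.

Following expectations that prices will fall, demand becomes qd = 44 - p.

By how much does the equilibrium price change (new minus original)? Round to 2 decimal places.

Original equilibrium: 55 - p = 2p + 4 gives 51 = 3p, so p = 17 and q = 38.
The shock moves the curves to qd = 44 - p and qs = 2p + 4.
New equilibrium: 44 - p = 2p + 4 ⇒ 40 = 3p ⇒ p = 40/3 ≈ 13.3333, q = 92/3 ≈ 30.6667.
Δp = 13.3333 − 17 = -3.67.

-3.67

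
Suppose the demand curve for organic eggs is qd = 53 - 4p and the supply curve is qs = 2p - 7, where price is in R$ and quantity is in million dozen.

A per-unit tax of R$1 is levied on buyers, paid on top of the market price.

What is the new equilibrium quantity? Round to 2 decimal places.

11.67

Initially, 53 - 4p = 2p - 7, so 60 = 6p and p = 10, q = 13.
Since buyers pay the price plus the tax, the effective demand curve becomes qd = 49 - 4p.
Equate the new curves: 49 - 4p = 2p - 7, giving 56 = 6p, p = 28/3 ≈ 9.3333, q = 35/3 ≈ 11.6667.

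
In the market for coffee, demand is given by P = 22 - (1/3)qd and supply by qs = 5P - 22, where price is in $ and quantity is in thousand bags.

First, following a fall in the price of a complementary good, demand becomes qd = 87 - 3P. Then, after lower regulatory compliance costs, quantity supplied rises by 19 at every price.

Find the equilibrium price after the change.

11.25

Before the shock: 66 - 3P = 5P - 22 ⇒ 88 = 8P ⇒ P = 11, q = 33.
After the shift, demand is qd = 87 - 3P and supply is qs = 5P - 3.
Equate the new curves: 87 - 3P = 5P - 3, giving 90 = 8P, P = 11.25, q = 53.25.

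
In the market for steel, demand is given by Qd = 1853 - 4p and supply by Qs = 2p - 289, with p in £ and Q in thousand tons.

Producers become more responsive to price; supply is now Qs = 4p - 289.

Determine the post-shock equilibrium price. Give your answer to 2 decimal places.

267.75

Original equilibrium: 1853 - 4p = 2p - 289 gives 2142 = 6p, so p = 357 and Q = 425.
The shock moves the curves to Qd = 1853 - 4p and Qs = 4p - 289.
Equate the new curves: 1853 - 4p = 4p - 289, giving 2142 = 8p, p = 267.75, Q = 782.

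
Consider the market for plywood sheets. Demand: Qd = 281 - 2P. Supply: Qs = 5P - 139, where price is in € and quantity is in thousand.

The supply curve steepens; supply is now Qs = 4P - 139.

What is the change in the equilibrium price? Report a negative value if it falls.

+10

Before the shock: 281 - 2P = 5P - 139 ⇒ 420 = 7P ⇒ P = 60, Q = 161.
The new curves are Qd = 281 - 2P (demand) and Qs = 4P - 139 (supply).
Setting them equal: 281 - 2P = 4P - 139 → 420 = 6P, so P = 70 and Q = 141.
ΔP = 70 − 60 = +10.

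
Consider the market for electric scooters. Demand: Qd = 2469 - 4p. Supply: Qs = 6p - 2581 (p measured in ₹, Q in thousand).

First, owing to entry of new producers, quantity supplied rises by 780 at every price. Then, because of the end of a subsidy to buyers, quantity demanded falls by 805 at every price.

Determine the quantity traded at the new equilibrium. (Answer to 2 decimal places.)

278.00

Solve the original market: 2469 - 4p = 6p - 2581, hence p = 505 and Q = 449.
After the shift, demand is Qd = 1664 - 4p and supply is Qs = 6p - 1801.
New equilibrium: 1664 - 4p = 6p - 1801 ⇒ 3465 = 10p ⇒ p = 346.5, Q = 278.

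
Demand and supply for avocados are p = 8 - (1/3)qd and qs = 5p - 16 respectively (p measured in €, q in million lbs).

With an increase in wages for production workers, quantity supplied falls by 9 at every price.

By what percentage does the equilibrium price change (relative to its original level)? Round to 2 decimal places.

+22.50

Initially, 24 - 3p = 5p - 16, so 40 = 8p and p = 5, q = 9.
With the change applied: demand qd = 24 - 3p, supply qs = 5p - 25.
New equilibrium: 24 - 3p = 5p - 25 ⇒ 49 = 8p ⇒ p = 6.125, q = 5.625.
%Δp = (6.125 − 5) / 5 × 100 = +22.50%.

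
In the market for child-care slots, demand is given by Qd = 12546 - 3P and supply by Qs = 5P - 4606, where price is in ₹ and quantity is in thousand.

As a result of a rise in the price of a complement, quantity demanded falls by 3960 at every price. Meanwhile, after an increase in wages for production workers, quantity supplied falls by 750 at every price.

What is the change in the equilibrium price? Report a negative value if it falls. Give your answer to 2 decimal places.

Original equilibrium: 12546 - 3P = 5P - 4606 gives 17152 = 8P, so P = 2144 and Q = 6114.
With the change applied: demand Qd = 8586 - 3P, supply Qs = 5P - 5356.
Equate the new curves: 8586 - 3P = 5P - 5356, giving 13942 = 8P, P = 1742.75, Q = 3357.75.
ΔP = 1742.75 − 2144 = -401.25.

-401.25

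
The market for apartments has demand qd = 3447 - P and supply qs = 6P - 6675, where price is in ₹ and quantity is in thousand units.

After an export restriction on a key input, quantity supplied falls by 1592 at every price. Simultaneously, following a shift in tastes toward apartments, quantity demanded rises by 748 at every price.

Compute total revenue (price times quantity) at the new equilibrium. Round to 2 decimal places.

Solve the original market: 3447 - P = 6P - 6675, hence P = 1446 and q = 2001.
The new curves are qd = 4195 - P (demand) and qs = 6P - 8267 (supply).
Setting them equal: 4195 - P = 6P - 8267 → 12462 = 7P, so P = 12462/7 ≈ 1780.2857 and q = 16903/7 ≈ 2414.7143.
New expenditure = 1780.2857 × 2414.7143 = 4298881.35.

4298881.35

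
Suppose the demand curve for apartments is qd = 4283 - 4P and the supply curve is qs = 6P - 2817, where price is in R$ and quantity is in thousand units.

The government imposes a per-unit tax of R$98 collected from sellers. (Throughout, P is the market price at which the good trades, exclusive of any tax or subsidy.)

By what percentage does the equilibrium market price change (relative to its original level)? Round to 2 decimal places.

+8.28

Before the shock: 4283 - 4P = 6P - 2817 ⇒ 7100 = 10P ⇒ P = 710, q = 1443.
Since sellers keep the price net of the tax, the effective supply curve becomes qs = 6P - 3405.
Clearing the new market: 4283 - 4P = 6P - 3405, so P = 768.8 and q = 1207.8.
%ΔP = (768.8 − 710) / 710 × 100 = +8.28%.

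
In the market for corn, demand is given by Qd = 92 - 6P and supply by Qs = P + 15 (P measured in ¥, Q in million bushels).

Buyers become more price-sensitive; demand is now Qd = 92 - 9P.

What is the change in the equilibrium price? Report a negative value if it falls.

Original equilibrium: 92 - 6P = P + 15 gives 77 = 7P, so P = 11 and Q = 26.
After the shift, demand is Qd = 92 - 9P and supply is Qs = P + 15.
New equilibrium: 92 - 9P = P + 15 ⇒ 77 = 10P ⇒ P = 7.7, Q = 22.7.
ΔP = 7.7 − 11 = -3.3.

-3.3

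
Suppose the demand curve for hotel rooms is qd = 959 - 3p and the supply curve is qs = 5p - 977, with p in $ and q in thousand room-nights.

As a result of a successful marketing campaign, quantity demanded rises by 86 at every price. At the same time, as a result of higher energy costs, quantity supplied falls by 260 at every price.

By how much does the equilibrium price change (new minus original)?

Initially, 959 - 3p = 5p - 977, so 1936 = 8p and p = 242, q = 233.
After the shift, demand is qd = 1045 - 3p and supply is qs = 5p - 1237.
New equilibrium: 1045 - 3p = 5p - 1237 ⇒ 2282 = 8p ⇒ p = 285.25, q = 189.25.
Δp = 285.25 − 242 = +43.25.

+43.25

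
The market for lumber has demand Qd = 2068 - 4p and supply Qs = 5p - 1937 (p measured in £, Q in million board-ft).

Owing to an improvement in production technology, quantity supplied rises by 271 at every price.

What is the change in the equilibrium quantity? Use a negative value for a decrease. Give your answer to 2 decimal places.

+120.44

Before the shock: 2068 - 4p = 5p - 1937 ⇒ 4005 = 9p ⇒ p = 445, Q = 288.
The shock moves the curves to Qd = 2068 - 4p and Qs = 5p - 1666.
Equate the new curves: 2068 - 4p = 5p - 1666, giving 3734 = 9p, p = 3734/9 ≈ 414.8889, Q = 3676/9 ≈ 408.4444.
ΔQ = 408.4444 − 288 = +120.44.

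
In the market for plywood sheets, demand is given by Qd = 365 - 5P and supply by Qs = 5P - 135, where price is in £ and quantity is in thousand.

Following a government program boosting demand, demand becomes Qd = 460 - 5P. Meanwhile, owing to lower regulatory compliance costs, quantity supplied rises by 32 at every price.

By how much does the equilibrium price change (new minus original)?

Initially, 365 - 5P = 5P - 135, so 500 = 10P and P = 50, Q = 115.
The shock moves the curves to Qd = 460 - 5P and Qs = 5P - 103.
Equate the new curves: 460 - 5P = 5P - 103, giving 563 = 10P, P = 56.3, Q = 178.5.
ΔP = 56.3 − 50 = +6.3.

+6.3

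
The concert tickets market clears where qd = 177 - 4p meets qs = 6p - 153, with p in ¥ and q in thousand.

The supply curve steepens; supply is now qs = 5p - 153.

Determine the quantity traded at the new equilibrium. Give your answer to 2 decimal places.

30.33

Solve the original market: 177 - 4p = 6p - 153, hence p = 33 and q = 45.
After the shift, demand is qd = 177 - 4p and supply is qs = 5p - 153.
New equilibrium: 177 - 4p = 5p - 153 ⇒ 330 = 9p ⇒ p = 110/3 ≈ 36.6667, q = 91/3 ≈ 30.3333.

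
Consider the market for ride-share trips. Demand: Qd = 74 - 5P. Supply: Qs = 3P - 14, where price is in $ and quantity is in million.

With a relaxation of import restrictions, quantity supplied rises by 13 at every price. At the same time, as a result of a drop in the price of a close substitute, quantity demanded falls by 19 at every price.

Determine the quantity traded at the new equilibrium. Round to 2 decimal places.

20.00

Before the shock: 74 - 5P = 3P - 14 ⇒ 88 = 8P ⇒ P = 11, Q = 19.
After the shift, demand is Qd = 55 - 5P and supply is Qs = 3P - 1.
Clearing the new market: 55 - 5P = 3P - 1, so P = 7 and Q = 20.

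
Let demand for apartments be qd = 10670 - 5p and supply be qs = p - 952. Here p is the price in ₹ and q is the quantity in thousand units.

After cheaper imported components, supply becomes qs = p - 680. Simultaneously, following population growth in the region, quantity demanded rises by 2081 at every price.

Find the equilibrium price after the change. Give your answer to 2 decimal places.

Initially, 10670 - 5p = p - 952, so 11622 = 6p and p = 1937, q = 985.
After the shift, demand is qd = 12751 - 5p and supply is qs = p - 680.
New equilibrium: 12751 - 5p = p - 680 ⇒ 13431 = 6p ⇒ p = 2238.5, q = 1558.5.

2238.50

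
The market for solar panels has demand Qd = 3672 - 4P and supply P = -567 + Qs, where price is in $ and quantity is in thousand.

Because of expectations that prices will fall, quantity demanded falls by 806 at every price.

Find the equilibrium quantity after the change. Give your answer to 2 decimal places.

1026.80

Solve the original market: 3672 - 4P = P + 567, hence P = 621 and Q = 1188.
With the change applied: demand Qd = 2866 - 4P, supply Qs = P + 567.
Clearing the new market: 2866 - 4P = P + 567, so P = 459.8 and Q = 1026.8.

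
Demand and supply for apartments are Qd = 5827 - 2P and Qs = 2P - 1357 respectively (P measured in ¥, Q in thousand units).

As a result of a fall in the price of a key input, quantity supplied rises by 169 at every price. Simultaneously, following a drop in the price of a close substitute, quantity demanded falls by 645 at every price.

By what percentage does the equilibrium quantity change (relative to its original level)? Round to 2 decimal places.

Original equilibrium: 5827 - 2P = 2P - 1357 gives 7184 = 4P, so P = 1796 and Q = 2235.
With the change applied: demand Qd = 5182 - 2P, supply Qs = 2P - 1188.
Setting them equal: 5182 - 2P = 2P - 1188 → 6370 = 4P, so P = 1592.5 and Q = 1997.
%ΔQ = (1997 − 2235) / 2235 × 100 = -10.65%.

-10.65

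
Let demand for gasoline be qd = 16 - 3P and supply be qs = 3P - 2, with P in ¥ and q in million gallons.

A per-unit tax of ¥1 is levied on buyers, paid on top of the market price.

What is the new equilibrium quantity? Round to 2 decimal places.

5.50

Original equilibrium: 16 - 3P = 3P - 2 gives 18 = 6P, so P = 3 and q = 7.
Since buyers pay the price plus the tax, the effective demand curve becomes qd = 13 - 3P.
Clearing the new market: 13 - 3P = 3P - 2, so P = 2.5 and q = 5.5.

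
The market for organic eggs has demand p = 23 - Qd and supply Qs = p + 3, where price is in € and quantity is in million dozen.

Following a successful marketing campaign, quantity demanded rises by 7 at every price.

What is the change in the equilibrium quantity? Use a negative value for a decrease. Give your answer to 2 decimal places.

Original equilibrium: 23 - p = p + 3 gives 20 = 2p, so p = 10 and Q = 13.
The new curves are Qd = 30 - p (demand) and Qs = p + 3 (supply).
New equilibrium: 30 - p = p + 3 ⇒ 27 = 2p ⇒ p = 13.5, Q = 16.5.
ΔQ = 16.5 − 13 = +3.50.

+3.50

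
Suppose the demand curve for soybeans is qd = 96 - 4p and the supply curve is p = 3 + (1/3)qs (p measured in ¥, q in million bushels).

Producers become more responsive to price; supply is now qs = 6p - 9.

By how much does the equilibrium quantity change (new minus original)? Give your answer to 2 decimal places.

Initially, 96 - 4p = 3p - 9, so 105 = 7p and p = 15, q = 36.
The new curves are qd = 96 - 4p (demand) and qs = 6p - 9 (supply).
Setting them equal: 96 - 4p = 6p - 9 → 105 = 10p, so p = 10.5 and q = 54.
Δq = 54 − 36 = +18.00.

+18.00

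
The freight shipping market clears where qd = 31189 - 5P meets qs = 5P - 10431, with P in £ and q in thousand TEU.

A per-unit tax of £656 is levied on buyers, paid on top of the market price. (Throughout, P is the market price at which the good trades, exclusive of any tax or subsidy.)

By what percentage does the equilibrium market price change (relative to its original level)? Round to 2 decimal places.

-7.88

Before the shock: 31189 - 5P = 5P - 10431 ⇒ 41620 = 10P ⇒ P = 4162, q = 10379.
Since buyers pay the price plus the tax, the effective demand curve becomes qd = 27909 - 5P.
Clearing the new market: 27909 - 5P = 5P - 10431, so P = 3834 and q = 8739.
%ΔP = (3834 − 4162) / 4162 × 100 = -7.88%.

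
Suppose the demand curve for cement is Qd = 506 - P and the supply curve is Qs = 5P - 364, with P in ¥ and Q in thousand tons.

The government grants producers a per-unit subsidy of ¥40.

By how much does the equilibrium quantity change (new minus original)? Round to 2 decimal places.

+33.33

Original equilibrium: 506 - P = 5P - 364 gives 870 = 6P, so P = 145 and Q = 361.
Since sellers receive the price plus the subsidy, the effective supply curve becomes Qs = 5P - 164.
Clearing the new market: 506 - P = 5P - 164, so P = 335/3 ≈ 111.6667 and Q = 1183/3 ≈ 394.3333.
ΔQ = 394.3333 − 361 = +33.33.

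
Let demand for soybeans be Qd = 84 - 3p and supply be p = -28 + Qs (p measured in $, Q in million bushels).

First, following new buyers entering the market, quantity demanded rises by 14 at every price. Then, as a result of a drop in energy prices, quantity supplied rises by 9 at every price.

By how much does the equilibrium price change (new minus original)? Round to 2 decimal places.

+1.25

Initially, 84 - 3p = p + 28, so 56 = 4p and p = 14, Q = 42.
The new curves are Qd = 98 - 3p (demand) and Qs = p + 37 (supply).
Setting them equal: 98 - 3p = p + 37 → 61 = 4p, so p = 15.25 and Q = 52.25.
Δp = 15.25 − 14 = +1.25.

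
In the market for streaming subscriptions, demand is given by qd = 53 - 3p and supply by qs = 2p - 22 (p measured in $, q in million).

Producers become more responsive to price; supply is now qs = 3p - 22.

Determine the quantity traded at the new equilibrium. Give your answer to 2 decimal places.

15.50

Before the shock: 53 - 3p = 2p - 22 ⇒ 75 = 5p ⇒ p = 15, q = 8.
The new curves are qd = 53 - 3p (demand) and qs = 3p - 22 (supply).
New equilibrium: 53 - 3p = 3p - 22 ⇒ 75 = 6p ⇒ p = 12.5, q = 15.5.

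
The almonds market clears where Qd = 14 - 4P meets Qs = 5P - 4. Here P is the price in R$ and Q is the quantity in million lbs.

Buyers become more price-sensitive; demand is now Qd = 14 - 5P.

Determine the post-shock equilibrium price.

1.8

Before the shock: 14 - 4P = 5P - 4 ⇒ 18 = 9P ⇒ P = 2, Q = 6.
After the shift, demand is Qd = 14 - 5P and supply is Qs = 5P - 4.
Setting them equal: 14 - 5P = 5P - 4 → 18 = 10P, so P = 1.8 and Q = 5.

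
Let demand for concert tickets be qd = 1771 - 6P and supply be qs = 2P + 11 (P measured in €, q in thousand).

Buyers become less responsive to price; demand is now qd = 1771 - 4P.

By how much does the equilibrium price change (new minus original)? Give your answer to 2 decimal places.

Before the shock: 1771 - 6P = 2P + 11 ⇒ 1760 = 8P ⇒ P = 220, q = 451.
With the change applied: demand qd = 1771 - 4P, supply qs = 2P + 11.
New equilibrium: 1771 - 4P = 2P + 11 ⇒ 1760 = 6P ⇒ P = 880/3 ≈ 293.3333, q = 1793/3 ≈ 597.6667.
ΔP = 293.3333 − 220 = +73.33.

+73.33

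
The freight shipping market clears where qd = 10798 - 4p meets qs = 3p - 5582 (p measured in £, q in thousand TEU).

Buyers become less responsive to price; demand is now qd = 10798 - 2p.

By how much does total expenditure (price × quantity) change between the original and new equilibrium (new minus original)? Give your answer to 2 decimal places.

+10544976.00

Before the shock: 10798 - 4p = 3p - 5582 ⇒ 16380 = 7p ⇒ p = 2340, q = 1438.
The shock moves the curves to qd = 10798 - 2p and qs = 3p - 5582.
Equate the new curves: 10798 - 2p = 3p - 5582, giving 16380 = 5p, p = 3276, q = 4246.
Expenditure moves from 2340×1438 = 3364920 to 3276×4246 = 13909896; change = +10544976.00.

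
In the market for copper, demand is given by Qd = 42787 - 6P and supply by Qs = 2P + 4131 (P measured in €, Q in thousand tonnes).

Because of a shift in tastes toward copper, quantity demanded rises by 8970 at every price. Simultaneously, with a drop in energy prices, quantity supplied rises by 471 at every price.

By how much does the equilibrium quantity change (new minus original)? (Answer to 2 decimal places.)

Solve the original market: 42787 - 6P = 2P + 4131, hence P = 4832 and Q = 13795.
The shock moves the curves to Qd = 51757 - 6P and Qs = 2P + 4602.
Setting them equal: 51757 - 6P = 2P + 4602 → 47155 = 8P, so P = 5894.375 and Q = 16390.75.
ΔQ = 16390.75 − 13795 = +2595.75.

+2595.75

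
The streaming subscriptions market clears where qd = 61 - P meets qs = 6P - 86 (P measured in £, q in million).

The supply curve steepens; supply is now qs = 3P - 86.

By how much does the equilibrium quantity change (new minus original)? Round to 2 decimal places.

Original equilibrium: 61 - P = 6P - 86 gives 147 = 7P, so P = 21 and q = 40.
With the change applied: demand qd = 61 - P, supply qs = 3P - 86.
Setting them equal: 61 - P = 3P - 86 → 147 = 4P, so P = 36.75 and q = 24.25.
Δq = 24.25 − 40 = -15.75.

-15.75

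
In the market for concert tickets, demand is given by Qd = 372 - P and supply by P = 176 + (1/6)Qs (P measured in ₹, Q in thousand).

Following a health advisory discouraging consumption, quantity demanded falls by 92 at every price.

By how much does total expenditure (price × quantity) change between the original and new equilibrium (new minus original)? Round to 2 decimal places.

Initially, 372 - P = 6P - 1056, so 1428 = 7P and P = 204, Q = 168.
The new curves are Qd = 280 - P (demand) and Qs = 6P - 1056 (supply).
Equate the new curves: 280 - P = 6P - 1056, giving 1336 = 7P, P = 1336/7 ≈ 190.8571, Q = 624/7 ≈ 89.1429.
Expenditure moves from 204×168 = 34272 to 190.8571×89.1429 = 17013.5510; change = -17258.45.

-17258.45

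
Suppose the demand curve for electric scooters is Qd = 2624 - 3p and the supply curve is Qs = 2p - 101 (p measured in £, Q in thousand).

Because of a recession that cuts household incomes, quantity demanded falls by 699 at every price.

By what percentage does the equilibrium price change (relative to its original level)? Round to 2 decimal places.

Before the shock: 2624 - 3p = 2p - 101 ⇒ 2725 = 5p ⇒ p = 545, Q = 989.
The new curves are Qd = 1925 - 3p (demand) and Qs = 2p - 101 (supply).
Setting them equal: 1925 - 3p = 2p - 101 → 2026 = 5p, so p = 405.2 and Q = 709.4.
%Δp = (405.2 − 545) / 545 × 100 = -25.65%.

-25.65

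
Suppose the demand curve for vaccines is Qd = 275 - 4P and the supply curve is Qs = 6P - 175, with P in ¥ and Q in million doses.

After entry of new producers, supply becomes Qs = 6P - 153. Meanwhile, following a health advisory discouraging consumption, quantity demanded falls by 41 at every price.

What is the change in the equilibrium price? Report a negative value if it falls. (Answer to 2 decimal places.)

-6.30

Original equilibrium: 275 - 4P = 6P - 175 gives 450 = 10P, so P = 45 and Q = 95.
After the shift, demand is Qd = 234 - 4P and supply is Qs = 6P - 153.
Setting them equal: 234 - 4P = 6P - 153 → 387 = 10P, so P = 38.7 and Q = 79.2.
ΔP = 38.7 − 45 = -6.30.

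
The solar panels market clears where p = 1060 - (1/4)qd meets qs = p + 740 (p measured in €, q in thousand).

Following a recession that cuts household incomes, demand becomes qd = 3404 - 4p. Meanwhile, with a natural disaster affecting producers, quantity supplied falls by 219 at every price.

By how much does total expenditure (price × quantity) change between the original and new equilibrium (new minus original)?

-375123.84

Original equilibrium: 4240 - 4p = p + 740 gives 3500 = 5p, so p = 700 and q = 1440.
The new curves are qd = 3404 - 4p (demand) and qs = p + 521 (supply).
Equate the new curves: 3404 - 4p = p + 521, giving 2883 = 5p, p = 576.6, q = 1097.6.
Expenditure moves from 700×1440 = 1008000 to 576.6×1097.6 = 632876.16; change = -375123.84.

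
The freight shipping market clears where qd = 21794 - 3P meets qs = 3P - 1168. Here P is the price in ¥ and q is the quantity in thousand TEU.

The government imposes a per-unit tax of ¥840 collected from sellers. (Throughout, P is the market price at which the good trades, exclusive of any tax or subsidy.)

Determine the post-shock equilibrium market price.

Before the shock: 21794 - 3P = 3P - 1168 ⇒ 22962 = 6P ⇒ P = 3827, q = 10313.
Since sellers keep the price net of the tax, the effective supply curve becomes qs = 3P - 3688.
Equate the new curves: 21794 - 3P = 3P - 3688, giving 25482 = 6P, P = 4247, q = 9053.

4247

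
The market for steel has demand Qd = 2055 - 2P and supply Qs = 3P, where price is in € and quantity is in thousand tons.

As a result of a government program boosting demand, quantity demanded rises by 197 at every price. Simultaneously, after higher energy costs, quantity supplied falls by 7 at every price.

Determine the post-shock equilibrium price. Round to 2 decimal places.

Solve the original market: 2055 - 2P = 3P, hence P = 411 and Q = 1233.
After the shift, demand is Qd = 2252 - 2P and supply is Qs = 3P - 7.
Equate the new curves: 2252 - 2P = 3P - 7, giving 2259 = 5P, P = 451.8, Q = 1348.4.

451.80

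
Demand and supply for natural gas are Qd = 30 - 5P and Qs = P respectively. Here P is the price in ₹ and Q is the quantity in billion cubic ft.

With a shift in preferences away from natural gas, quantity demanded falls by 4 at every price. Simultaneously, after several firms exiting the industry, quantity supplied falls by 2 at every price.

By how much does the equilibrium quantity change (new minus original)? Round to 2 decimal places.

Before the shock: 30 - 5P = P ⇒ 30 = 6P ⇒ P = 5, Q = 5.
After the shift, demand is Qd = 26 - 5P and supply is Qs = P - 2.
Clearing the new market: 26 - 5P = P - 2, so P = 14/3 ≈ 4.6667 and Q = 8/3 ≈ 2.6667.
ΔQ = 2.6667 − 5 = -2.33.

-2.33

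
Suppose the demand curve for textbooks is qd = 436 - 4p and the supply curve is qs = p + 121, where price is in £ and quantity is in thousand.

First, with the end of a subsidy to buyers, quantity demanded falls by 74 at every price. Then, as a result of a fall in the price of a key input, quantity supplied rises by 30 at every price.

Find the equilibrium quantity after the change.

Solve the original market: 436 - 4p = p + 121, hence p = 63 and q = 184.
After the shift, demand is qd = 362 - 4p and supply is qs = p + 151.
Equate the new curves: 362 - 4p = p + 151, giving 211 = 5p, p = 42.2, q = 193.2.

193.2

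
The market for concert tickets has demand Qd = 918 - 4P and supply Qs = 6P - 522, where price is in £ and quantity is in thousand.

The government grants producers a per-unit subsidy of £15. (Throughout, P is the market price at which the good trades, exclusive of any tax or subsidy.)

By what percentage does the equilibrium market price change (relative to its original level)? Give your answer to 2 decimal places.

-6.25

Solve the original market: 918 - 4P = 6P - 522, hence P = 144 and Q = 342.
Since sellers receive the price plus the subsidy, the effective supply curve becomes Qs = 6P - 432.
New equilibrium: 918 - 4P = 6P - 432 ⇒ 1350 = 10P ⇒ P = 135, Q = 378.
%ΔP = (135 − 144) / 144 × 100 = -6.25%.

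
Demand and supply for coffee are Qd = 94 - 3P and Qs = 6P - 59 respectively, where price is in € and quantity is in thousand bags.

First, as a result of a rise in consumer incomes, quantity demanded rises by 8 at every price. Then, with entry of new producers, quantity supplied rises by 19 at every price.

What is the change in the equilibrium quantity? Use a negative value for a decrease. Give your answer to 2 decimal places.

Initially, 94 - 3P = 6P - 59, so 153 = 9P and P = 17, Q = 43.
With the change applied: demand Qd = 102 - 3P, supply Qs = 6P - 40.
Clearing the new market: 102 - 3P = 6P - 40, so P = 142/9 ≈ 15.7778 and Q = 164/3 ≈ 54.6667.
ΔQ = 54.6667 − 43 = +11.67.

+11.67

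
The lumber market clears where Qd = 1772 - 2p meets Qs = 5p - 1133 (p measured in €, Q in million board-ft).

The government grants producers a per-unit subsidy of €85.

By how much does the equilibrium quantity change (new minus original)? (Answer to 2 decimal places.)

Before the shock: 1772 - 2p = 5p - 1133 ⇒ 2905 = 7p ⇒ p = 415, Q = 942.
Since sellers receive the price plus the subsidy, the effective supply curve becomes Qs = 5p - 708.
Equate the new curves: 1772 - 2p = 5p - 708, giving 2480 = 7p, p = 2480/7 ≈ 354.2857, Q = 7444/7 ≈ 1063.4286.
ΔQ = 1063.4286 − 942 = +121.43.

+121.43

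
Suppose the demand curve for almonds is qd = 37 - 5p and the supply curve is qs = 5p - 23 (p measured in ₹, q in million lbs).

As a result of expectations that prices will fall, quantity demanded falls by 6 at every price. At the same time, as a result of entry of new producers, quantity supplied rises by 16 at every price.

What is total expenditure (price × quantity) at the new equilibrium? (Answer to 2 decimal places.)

Before the shock: 37 - 5p = 5p - 23 ⇒ 60 = 10p ⇒ p = 6, q = 7.
The shock moves the curves to qd = 31 - 5p and qs = 5p - 7.
Equate the new curves: 31 - 5p = 5p - 7, giving 38 = 10p, p = 3.8, q = 12.
New expenditure = 3.8 × 12 = 45.60.

45.60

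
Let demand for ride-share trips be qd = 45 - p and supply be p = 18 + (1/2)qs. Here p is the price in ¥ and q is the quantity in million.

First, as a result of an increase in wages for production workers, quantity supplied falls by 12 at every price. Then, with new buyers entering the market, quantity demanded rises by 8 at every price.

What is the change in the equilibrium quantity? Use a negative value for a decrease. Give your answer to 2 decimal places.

Solve the original market: 45 - p = 2p - 36, hence p = 27 and q = 18.
The new curves are qd = 53 - p (demand) and qs = 2p - 48 (supply).
Setting them equal: 53 - p = 2p - 48 → 101 = 3p, so p = 101/3 ≈ 33.6667 and q = 58/3 ≈ 19.3333.
Δq = 19.3333 − 18 = +1.33.

+1.33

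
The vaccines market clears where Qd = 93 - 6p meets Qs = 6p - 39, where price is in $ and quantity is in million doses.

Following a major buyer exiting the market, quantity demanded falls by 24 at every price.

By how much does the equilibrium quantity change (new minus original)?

Initially, 93 - 6p = 6p - 39, so 132 = 12p and p = 11, Q = 27.
After the shift, demand is Qd = 69 - 6p and supply is Qs = 6p - 39.
New equilibrium: 69 - 6p = 6p - 39 ⇒ 108 = 12p ⇒ p = 9, Q = 15.
ΔQ = 15 − 27 = -12.

-12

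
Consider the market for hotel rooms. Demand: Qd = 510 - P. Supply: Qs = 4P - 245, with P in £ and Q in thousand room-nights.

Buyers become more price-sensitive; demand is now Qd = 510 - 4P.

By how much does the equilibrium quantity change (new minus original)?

-226.5

Original equilibrium: 510 - P = 4P - 245 gives 755 = 5P, so P = 151 and Q = 359.
With the change applied: demand Qd = 510 - 4P, supply Qs = 4P - 245.
Setting them equal: 510 - 4P = 4P - 245 → 755 = 8P, so P = 94.375 and Q = 132.5.
ΔQ = 132.5 − 359 = -226.5.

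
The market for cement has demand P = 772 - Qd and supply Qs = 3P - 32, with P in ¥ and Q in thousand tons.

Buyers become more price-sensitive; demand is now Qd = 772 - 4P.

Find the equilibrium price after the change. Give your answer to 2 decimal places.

114.86

Before the shock: 772 - P = 3P - 32 ⇒ 804 = 4P ⇒ P = 201, Q = 571.
The new curves are Qd = 772 - 4P (demand) and Qs = 3P - 32 (supply).
Clearing the new market: 772 - 4P = 3P - 32, so P = 804/7 ≈ 114.8571 and Q = 2188/7 ≈ 312.5714.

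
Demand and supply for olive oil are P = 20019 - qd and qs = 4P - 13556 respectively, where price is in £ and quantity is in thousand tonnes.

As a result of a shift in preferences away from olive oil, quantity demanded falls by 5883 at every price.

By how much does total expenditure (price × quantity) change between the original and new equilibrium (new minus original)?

Before the shock: 20019 - P = 4P - 13556 ⇒ 33575 = 5P ⇒ P = 6715, q = 13304.
The new curves are qd = 14136 - P (demand) and qs = 4P - 13556 (supply).
Setting them equal: 14136 - P = 4P - 13556 → 27692 = 5P, so P = 5538.4 and q = 8597.6.
Expenditure moves from 6715×13304 = 89336360 to 5538.4×8597.6 = 47616947.84; change = -41719412.16.

-41719412.16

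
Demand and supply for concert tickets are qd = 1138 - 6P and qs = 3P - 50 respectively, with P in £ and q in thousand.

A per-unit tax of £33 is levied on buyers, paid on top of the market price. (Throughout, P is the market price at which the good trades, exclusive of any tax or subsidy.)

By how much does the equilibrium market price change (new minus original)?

-22

Before the shock: 1138 - 6P = 3P - 50 ⇒ 1188 = 9P ⇒ P = 132, q = 346.
Since buyers pay the price plus the tax, the effective demand curve becomes qd = 940 - 6P.
Clearing the new market: 940 - 6P = 3P - 50, so P = 110 and q = 280.
ΔP = 110 − 132 = -22.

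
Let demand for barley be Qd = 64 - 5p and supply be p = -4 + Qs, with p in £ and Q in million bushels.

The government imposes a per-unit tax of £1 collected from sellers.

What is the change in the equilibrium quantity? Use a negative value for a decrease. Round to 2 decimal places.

-0.83

Initially, 64 - 5p = p + 4, so 60 = 6p and p = 10, Q = 14.
Since sellers keep the price net of the tax, the effective supply curve becomes Qs = p + 3.
Setting them equal: 64 - 5p = p + 3 → 61 = 6p, so p = 61/6 ≈ 10.1667 and Q = 79/6 ≈ 13.1667.
ΔQ = 13.1667 − 14 = -0.83.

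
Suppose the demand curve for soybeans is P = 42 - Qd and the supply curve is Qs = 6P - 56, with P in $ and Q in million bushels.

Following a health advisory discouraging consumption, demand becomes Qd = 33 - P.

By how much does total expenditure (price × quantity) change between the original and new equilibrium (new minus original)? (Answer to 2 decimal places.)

-134.08

Solve the original market: 42 - P = 6P - 56, hence P = 14 and Q = 28.
After the shift, demand is Qd = 33 - P and supply is Qs = 6P - 56.
Setting them equal: 33 - P = 6P - 56 → 89 = 7P, so P = 89/7 ≈ 12.7143 and Q = 142/7 ≈ 20.2857.
Expenditure moves from 14×28 = 392 to 12.7143×20.2857 = 257.9184; change = -134.08.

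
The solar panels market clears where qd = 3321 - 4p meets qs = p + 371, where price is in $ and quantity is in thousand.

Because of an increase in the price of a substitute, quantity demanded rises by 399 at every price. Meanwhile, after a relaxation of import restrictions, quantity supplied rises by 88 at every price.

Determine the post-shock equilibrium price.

Original equilibrium: 3321 - 4p = p + 371 gives 2950 = 5p, so p = 590 and q = 961.
The shock moves the curves to qd = 3720 - 4p and qs = p + 459.
New equilibrium: 3720 - 4p = p + 459 ⇒ 3261 = 5p ⇒ p = 652.2, q = 1111.2.

652.2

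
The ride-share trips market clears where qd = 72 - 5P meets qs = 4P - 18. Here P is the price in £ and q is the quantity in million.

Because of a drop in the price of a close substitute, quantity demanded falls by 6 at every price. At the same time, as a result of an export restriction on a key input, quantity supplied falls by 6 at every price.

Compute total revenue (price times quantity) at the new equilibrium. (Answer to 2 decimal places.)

Before the shock: 72 - 5P = 4P - 18 ⇒ 90 = 9P ⇒ P = 10, q = 22.
After the shift, demand is qd = 66 - 5P and supply is qs = 4P - 24.
New equilibrium: 66 - 5P = 4P - 24 ⇒ 90 = 9P ⇒ P = 10, q = 16.
New expenditure = 10 × 16 = 160.00.

160.00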